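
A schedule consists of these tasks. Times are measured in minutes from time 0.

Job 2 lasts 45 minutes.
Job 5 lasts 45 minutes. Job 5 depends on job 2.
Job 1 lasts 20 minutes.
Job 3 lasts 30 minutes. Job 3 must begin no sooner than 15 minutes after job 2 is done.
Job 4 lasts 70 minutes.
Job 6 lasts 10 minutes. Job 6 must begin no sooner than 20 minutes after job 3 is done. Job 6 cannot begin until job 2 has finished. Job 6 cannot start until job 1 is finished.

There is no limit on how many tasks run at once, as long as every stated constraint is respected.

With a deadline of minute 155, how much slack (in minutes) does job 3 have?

Job 2 can start immediately at minute 0; it finishes at minute 45.
Job 3 cannot begin until job 2 (finishes minute 45, plus 15-minute gap → minute 60). It runs from minute 60 to 60 + 30 = minute 90.

Working backward from the deadline:
To finish by minute 155, job 6 (duration 10) must start no later than minute 145.
Job 3 feeds into job 6 (must start by minute 145, minus 20-minute gap → minute 125); so job 3 must finish by minute 125 and therefore start by minute 95.
So job 3 can start as early as minute 60 and as late as minute 95, giving 95 − 60 = 35 minutes of slack.

35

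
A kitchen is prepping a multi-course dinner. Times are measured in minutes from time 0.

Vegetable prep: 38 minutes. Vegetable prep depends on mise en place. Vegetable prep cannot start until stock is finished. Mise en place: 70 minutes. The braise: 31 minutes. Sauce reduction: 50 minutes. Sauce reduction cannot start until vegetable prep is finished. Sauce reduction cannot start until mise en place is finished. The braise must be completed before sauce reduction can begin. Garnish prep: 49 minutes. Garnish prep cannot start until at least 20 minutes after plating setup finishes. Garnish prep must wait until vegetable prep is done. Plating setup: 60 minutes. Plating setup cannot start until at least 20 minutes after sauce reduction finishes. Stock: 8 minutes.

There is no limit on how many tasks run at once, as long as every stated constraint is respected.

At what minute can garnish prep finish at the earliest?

Nothing blocks the braise, so it runs from minute 0 to minute 31.
Nothing blocks stock, so it runs from minute 0 to minute 8.
Mise en place can start immediately at minute 0; it finishes at minute 70.
Vegetable prep has to wait for mise en place (finishes minute 70); stock (finishes minute 8). The latest of these is minute 70, so vegetable prep runs minute 70 to 70 + 38 = minute 108.
Sauce reduction needs all of vegetable prep (finishes minute 108); mise en place (finishes minute 70); the braise (finishes minute 31). That puts its earliest start at minute 108; it finishes at 108 + 50 = minute 158.
After sauce reduction (finishes minute 158, plus 20-minute gap → minute 178), plating setup can start at minute 178 and finishes at minute 238.
Garnish prep cannot start until plating setup (finishes minute 238, plus 20-minute gap → minute 258); vegetable prep (finishes minute 108). The controlling bound is minute 258, so garnish prep finishes at 258 + 49 = minute 307.

307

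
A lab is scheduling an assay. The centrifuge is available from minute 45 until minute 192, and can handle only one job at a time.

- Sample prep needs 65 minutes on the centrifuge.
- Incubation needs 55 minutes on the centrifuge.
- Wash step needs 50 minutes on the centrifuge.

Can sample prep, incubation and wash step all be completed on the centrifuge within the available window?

The centrifuge window is 192 − 45 = 147 minutes.
Running back to back, the jobs need 65 + 55 + 50 = 170 minutes on the centrifuge.
Since 170 > 147, they cannot all fit.

No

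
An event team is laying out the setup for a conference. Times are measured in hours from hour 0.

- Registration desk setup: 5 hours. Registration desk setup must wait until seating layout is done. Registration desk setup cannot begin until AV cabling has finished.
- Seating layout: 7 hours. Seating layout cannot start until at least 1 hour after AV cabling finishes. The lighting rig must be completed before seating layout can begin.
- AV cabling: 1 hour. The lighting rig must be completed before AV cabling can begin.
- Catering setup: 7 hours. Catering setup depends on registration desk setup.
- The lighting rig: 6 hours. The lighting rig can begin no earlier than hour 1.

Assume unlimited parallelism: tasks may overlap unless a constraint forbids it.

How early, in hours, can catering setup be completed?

28

The lighting rig waits on its own release at hour 1, so it starts at hour 1 and finishes at 1 + 6 = hour 7.
AV cabling waits on the lighting rig (finishes hour 7), so it starts at hour 7 and finishes at 7 + 1 = hour 8.
Seating layout cannot start until AV cabling (finishes hour 8, plus 1-hour gap → hour 9); the lighting rig (finishes hour 7). The controlling bound is hour 9, so seating layout finishes at 9 + 7 = hour 16.
For registration desk setup: seating layout (finishes hour 16); AV cabling (finishes hour 8). Taking the maximum gives a start of hour 16, and it finishes at 16 + 5 = hour 21.
Catering setup waits on registration desk setup (finishes hour 21), so it starts at hour 21 and finishes at 21 + 7 = hour 28.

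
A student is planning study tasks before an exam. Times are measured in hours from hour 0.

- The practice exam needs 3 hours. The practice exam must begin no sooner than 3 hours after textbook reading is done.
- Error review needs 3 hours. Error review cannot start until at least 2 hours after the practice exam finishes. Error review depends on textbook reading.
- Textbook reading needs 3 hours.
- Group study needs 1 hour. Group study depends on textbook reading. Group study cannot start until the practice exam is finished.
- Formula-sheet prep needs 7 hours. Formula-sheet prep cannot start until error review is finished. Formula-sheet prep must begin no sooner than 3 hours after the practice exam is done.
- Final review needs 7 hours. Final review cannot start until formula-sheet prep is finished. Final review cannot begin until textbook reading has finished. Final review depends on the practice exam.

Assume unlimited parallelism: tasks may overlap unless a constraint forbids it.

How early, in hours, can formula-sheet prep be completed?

Nothing blocks textbook reading, so it runs from hour 0 to hour 3.
The practice exam waits on textbook reading (finishes hour 3, plus 3-hour gap → hour 6), so it starts at hour 6 and finishes at 6 + 3 = hour 9.
Error review needs all of the practice exam (finishes hour 9, plus 2-hour gap → hour 11); textbook reading (finishes hour 3). That puts its earliest start at hour 11; it finishes at 11 + 3 = hour 14.
For formula-sheet prep: error review (finishes hour 14); the practice exam (finishes hour 9, plus 3-hour gap → hour 12). Taking the maximum gives a start of hour 14, and it finishes at 14 + 7 = hour 21.

21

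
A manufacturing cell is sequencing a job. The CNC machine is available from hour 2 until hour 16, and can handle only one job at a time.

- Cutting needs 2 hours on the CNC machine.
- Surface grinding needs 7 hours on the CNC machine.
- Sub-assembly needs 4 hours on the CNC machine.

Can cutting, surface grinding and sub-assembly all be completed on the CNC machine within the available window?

Yes

The CNC machine window is 16 − 2 = 14 hours.
Running back to back, the jobs need 2 + 7 + 4 = 13 hours on the CNC machine.
Since 13 ≤ 14, they fit within the window.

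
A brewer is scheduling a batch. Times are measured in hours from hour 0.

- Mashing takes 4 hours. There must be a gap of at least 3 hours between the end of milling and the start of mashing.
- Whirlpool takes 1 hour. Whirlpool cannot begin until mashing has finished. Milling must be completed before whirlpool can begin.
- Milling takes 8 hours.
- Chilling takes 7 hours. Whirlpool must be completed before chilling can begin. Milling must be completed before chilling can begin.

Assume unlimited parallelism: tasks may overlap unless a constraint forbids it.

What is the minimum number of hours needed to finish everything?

23

Nothing blocks milling, so it runs from hour 0 to hour 8.
Mashing cannot begin until milling (finishes hour 8, plus 3-hour gap → hour 11). It runs from hour 11 to 11 + 4 = hour 15.
Whirlpool has to wait for mashing (finishes hour 15); milling (finishes hour 8). The latest of these is hour 15, so whirlpool runs hour 15 to 15 + 1 = hour 16.
Chilling needs all of whirlpool (finishes hour 16); milling (finishes hour 8). That puts its earliest start at hour 16; it finishes at 16 + 7 = hour 23.
All tasks are finished once the last one completes. Finish times: Milling at 8, Mashing at 15, Whirlpool at 16, Chilling at 23. The latest is hour 23.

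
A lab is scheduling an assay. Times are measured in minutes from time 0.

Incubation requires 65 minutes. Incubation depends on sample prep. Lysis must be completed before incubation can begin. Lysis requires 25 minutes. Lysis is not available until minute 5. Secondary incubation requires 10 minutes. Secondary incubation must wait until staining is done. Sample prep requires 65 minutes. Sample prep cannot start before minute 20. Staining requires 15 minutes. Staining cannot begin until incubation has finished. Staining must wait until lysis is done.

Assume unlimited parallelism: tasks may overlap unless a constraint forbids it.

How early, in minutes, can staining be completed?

Lysis cannot begin until its own release at minute 5. It runs from minute 5 to 5 + 25 = minute 30.
Sample prep cannot begin until its own release at minute 20. It runs from minute 20 to 20 + 65 = minute 85.
For incubation: sample prep (finishes minute 85); lysis (finishes minute 30). Taking the maximum gives a start of minute 85, and it finishes at 85 + 65 = minute 150.
For staining: incubation (finishes minute 150); lysis (finishes minute 30). Taking the maximum gives a start of minute 150, and it finishes at 150 + 15 = minute 165.

165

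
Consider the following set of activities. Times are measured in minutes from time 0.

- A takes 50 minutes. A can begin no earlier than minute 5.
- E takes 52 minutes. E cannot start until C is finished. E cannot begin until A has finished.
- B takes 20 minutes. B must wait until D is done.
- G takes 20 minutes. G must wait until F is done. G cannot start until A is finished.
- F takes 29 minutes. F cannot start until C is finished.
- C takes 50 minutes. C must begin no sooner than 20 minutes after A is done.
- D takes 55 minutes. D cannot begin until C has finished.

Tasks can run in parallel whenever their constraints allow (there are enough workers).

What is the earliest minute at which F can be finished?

A cannot begin until its own release at minute 5. It runs from minute 5 to 5 + 50 = minute 55.
C waits on A (finishes minute 55, plus 20-minute gap → minute 75), so it starts at minute 75 and finishes at 75 + 50 = minute 125.
After C (finishes minute 125), F can start at minute 125 and finishes at minute 154.

154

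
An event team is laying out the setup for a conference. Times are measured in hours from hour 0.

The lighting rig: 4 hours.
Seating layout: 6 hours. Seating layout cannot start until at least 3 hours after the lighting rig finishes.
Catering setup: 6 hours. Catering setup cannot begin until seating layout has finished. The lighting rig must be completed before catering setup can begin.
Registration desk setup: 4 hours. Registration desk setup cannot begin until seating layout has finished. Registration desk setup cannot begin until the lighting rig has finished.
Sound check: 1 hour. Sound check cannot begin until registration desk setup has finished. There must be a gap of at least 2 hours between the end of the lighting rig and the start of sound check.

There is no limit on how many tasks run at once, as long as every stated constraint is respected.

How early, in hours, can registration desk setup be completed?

The lighting rig has no prerequisites, so it starts at hour 0 and finishes at hour 4.
Seating layout cannot begin until the lighting rig (finishes hour 4, plus 3-hour gap → hour 7). It runs from hour 7 to 7 + 6 = hour 13.
For registration desk setup: seating layout (finishes hour 13); the lighting rig (finishes hour 4). Taking the maximum gives a start of hour 13, and it finishes at 13 + 4 = hour 17.

17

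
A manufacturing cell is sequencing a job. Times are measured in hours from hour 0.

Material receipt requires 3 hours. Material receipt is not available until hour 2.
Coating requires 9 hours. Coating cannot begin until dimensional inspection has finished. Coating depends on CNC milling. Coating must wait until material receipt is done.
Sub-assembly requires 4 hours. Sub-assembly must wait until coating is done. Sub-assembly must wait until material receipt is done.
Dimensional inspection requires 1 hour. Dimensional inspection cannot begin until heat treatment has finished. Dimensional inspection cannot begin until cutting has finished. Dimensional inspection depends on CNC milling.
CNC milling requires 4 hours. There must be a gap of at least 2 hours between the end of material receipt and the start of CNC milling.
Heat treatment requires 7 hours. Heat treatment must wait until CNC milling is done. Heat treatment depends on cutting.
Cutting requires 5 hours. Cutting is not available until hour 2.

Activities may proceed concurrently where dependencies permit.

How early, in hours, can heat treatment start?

11

Cutting waits on its own release at hour 2, so it starts at hour 2 and finishes at 2 + 5 = hour 7.
After its own release at hour 2, material receipt can start at hour 2 and finishes at hour 5.
CNC milling cannot begin until material receipt (finishes hour 5, plus 2-hour gap → hour 7). It runs from hour 7 to 7 + 4 = hour 11.
Heat treatment waits on CNC milling (finishes hour 11); cutting (finishes hour 7). The latest of these is hour 11, which is the earliest heat treatment can start.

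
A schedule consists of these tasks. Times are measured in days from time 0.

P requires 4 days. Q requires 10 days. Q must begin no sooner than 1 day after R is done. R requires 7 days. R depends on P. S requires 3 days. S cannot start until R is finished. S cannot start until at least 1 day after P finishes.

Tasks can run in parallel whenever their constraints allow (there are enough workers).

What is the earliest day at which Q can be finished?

P can start immediately at day 0; it finishes at day 4.
R cannot begin until P (finishes day 4). It runs from day 4 to 4 + 7 = day 11.
Q waits on R (finishes day 11, plus 1-day gap → day 12), so it starts at day 12 and finishes at 12 + 10 = day 22.

22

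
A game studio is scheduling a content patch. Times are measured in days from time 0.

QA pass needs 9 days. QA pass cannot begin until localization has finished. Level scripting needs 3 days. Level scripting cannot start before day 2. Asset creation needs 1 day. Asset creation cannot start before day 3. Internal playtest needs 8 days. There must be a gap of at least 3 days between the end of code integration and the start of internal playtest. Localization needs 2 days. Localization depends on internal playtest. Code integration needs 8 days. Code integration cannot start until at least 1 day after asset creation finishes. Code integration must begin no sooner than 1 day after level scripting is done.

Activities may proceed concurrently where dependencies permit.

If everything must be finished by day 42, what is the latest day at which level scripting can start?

8

To finish by day 42, QA pass (duration 9) must start no later than day 33.
Since QA pass (must start by day 33) depends on it, localization must finish by day 33. Backing off its 2-day duration gives a latest start of day 31.
Internal playtest must finish before localization (must start by day 31). With an 8-day duration, internal playtest must start by 31 − 8 = day 23.
Since internal playtest (must start by day 23, minus 3-day gap → day 20) depends on it, code integration must finish by day 20. Backing off its 8-day duration gives a latest start of day 12.
Level scripting has to be done before code integration (must start by day 12, minus 1-day gap → day 11). That means finishing by day 11, i.e. starting by 11 − 3 = day 8.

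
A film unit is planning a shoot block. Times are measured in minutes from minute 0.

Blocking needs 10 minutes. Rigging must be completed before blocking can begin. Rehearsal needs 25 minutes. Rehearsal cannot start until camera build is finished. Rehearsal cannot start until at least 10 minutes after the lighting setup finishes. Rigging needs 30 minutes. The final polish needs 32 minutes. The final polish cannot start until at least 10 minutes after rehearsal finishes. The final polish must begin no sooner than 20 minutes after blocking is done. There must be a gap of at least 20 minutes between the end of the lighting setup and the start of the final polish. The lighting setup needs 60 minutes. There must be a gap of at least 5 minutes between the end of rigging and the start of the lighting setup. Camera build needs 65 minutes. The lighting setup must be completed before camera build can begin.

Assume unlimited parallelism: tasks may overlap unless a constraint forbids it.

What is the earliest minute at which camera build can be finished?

Nothing blocks rigging, so it runs from minute 0 to minute 30.
The lighting setup cannot begin until rigging (finishes minute 30, plus 5-minute gap → minute 35). It runs from minute 35 to 35 + 60 = minute 95.
After the lighting setup (finishes minute 95), camera build can start at minute 95 and finishes at minute 160.

160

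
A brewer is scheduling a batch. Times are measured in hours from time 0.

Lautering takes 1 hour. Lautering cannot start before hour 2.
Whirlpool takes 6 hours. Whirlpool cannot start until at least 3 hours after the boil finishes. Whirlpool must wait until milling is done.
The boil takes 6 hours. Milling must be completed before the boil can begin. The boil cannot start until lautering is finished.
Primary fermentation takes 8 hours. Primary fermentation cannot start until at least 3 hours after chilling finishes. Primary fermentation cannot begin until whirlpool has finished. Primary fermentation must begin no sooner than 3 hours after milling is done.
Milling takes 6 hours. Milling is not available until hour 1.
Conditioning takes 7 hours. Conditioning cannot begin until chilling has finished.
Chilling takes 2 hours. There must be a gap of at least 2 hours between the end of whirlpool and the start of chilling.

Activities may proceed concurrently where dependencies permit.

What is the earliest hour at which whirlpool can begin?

Lautering cannot begin until its own release at hour 2. It runs from hour 2 to 2 + 1 = hour 3.
Milling waits on its own release at hour 1, so it starts at hour 1 and finishes at 1 + 6 = hour 7.
The boil needs all of milling (finishes hour 7); lautering (finishes hour 3). That puts its earliest start at hour 7; it finishes at 7 + 6 = hour 13.
Whirlpool waits on the boil (finishes hour 13, plus 3-hour gap → hour 16); milling (finishes hour 7). The latest of these is hour 16, which is the earliest whirlpool can start.

16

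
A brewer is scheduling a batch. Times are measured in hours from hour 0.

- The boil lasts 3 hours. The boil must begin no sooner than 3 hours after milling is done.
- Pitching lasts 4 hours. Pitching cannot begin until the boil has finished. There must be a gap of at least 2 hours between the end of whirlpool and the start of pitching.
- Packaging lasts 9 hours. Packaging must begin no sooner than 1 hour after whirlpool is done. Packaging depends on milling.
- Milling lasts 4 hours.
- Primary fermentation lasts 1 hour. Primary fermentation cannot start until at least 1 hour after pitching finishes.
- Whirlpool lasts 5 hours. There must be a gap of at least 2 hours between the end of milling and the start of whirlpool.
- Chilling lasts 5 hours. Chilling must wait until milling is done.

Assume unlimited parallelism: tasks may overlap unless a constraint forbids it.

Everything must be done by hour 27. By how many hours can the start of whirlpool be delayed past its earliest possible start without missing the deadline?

6

Milling has no prerequisites, so it starts at hour 0 and finishes at hour 4.
Whirlpool waits on milling (finishes hour 4, plus 2-hour gap → hour 6), so it starts at hour 6 and finishes at 6 + 5 = hour 11.

Working backward from the deadline:
To finish by hour 27, primary fermentation (duration 1) must start no later than hour 26.
Since primary fermentation (must start by hour 26, minus 1-hour gap → hour 25) depends on it, pitching must finish by hour 25. Backing off its 4-hour duration gives a latest start of hour 21.
To finish by hour 27, packaging (duration 9) must start no later than hour 18.
Whirlpool must finish in time for pitching (must start by hour 21, minus 2-hour gap → hour 19); packaging (must start by hour 18, minus 1-hour gap → hour 17). The tightest is hour 17, so whirlpool must start by 17 − 5 = hour 12.
So whirlpool can start as early as hour 6 and as late as hour 12, giving 12 − 6 = 6 hours of slack.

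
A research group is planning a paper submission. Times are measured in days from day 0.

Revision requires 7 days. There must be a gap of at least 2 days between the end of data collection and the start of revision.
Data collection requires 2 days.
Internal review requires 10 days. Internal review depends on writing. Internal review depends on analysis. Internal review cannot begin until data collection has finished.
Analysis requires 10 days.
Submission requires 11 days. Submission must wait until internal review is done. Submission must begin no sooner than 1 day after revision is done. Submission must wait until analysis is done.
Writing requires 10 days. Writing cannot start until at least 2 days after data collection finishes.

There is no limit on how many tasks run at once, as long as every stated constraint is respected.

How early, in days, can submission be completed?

35

Analysis has no prerequisites, so it starts at day 0 and finishes at day 10.
Nothing blocks data collection, so it runs from day 0 to day 2.
Revision cannot begin until data collection (finishes day 2, plus 2-day gap → day 4). It runs from day 4 to 4 + 7 = day 11.
After data collection (finishes day 2, plus 2-day gap → day 4), writing can start at day 4 and finishes at day 14.
Internal review cannot start until writing (finishes day 14); analysis (finishes day 10); data collection (finishes day 2). The controlling bound is day 14, so internal review finishes at 14 + 10 = day 24.
For submission: internal review (finishes day 24); revision (finishes day 11, plus 1-day gap → day 12); analysis (finishes day 10). Taking the maximum gives a start of day 24, and it finishes at 24 + 11 = day 35.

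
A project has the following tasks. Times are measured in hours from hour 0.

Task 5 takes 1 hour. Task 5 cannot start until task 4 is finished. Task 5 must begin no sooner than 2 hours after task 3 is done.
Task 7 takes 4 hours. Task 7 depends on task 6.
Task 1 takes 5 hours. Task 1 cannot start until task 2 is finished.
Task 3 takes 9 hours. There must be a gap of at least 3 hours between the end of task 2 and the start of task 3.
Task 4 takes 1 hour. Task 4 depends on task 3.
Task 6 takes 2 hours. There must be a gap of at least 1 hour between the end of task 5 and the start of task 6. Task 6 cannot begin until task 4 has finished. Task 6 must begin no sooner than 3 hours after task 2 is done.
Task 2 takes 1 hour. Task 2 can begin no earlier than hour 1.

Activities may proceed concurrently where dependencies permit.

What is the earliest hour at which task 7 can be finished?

24

After its own release at hour 1, task 2 can start at hour 1 and finishes at hour 2.
Task 3 cannot begin until task 2 (finishes hour 2, plus 3-hour gap → hour 5). It runs from hour 5 to 5 + 9 = hour 14.
Task 4 cannot begin until task 3 (finishes hour 14). It runs from hour 14 to 14 + 1 = hour 15.
Task 5 has to wait for task 4 (finishes hour 15); task 3 (finishes hour 14, plus 2-hour gap → hour 16). The latest of these is hour 16, so task 5 runs hour 16 to 16 + 1 = hour 17.
Task 6 needs all of task 5 (finishes hour 17, plus 1-hour gap → hour 18); task 4 (finishes hour 15); task 2 (finishes hour 2, plus 3-hour gap → hour 5). That puts its earliest start at hour 18; it finishes at 18 + 2 = hour 20.
Task 7 waits on task 6 (finishes hour 20), so it starts at hour 20 and finishes at 20 + 4 = hour 24.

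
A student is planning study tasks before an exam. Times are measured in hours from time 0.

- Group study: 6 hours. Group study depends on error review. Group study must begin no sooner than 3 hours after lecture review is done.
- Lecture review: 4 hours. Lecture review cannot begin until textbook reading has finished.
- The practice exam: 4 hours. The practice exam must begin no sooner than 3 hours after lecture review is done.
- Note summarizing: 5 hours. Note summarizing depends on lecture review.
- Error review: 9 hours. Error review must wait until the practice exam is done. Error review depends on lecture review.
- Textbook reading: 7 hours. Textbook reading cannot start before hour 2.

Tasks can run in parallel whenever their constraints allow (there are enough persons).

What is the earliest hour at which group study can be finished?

35

After its own release at hour 2, textbook reading can start at hour 2 and finishes at hour 9.
Lecture review waits on textbook reading (finishes hour 9), so it starts at hour 9 and finishes at 9 + 4 = hour 13.
After lecture review (finishes hour 13, plus 3-hour gap → hour 16), the practice exam can start at hour 16 and finishes at hour 20.
Error review needs all of the practice exam (finishes hour 20); lecture review (finishes hour 13). That puts its earliest start at hour 20; it finishes at 20 + 9 = hour 29.
Group study cannot start until error review (finishes hour 29); lecture review (finishes hour 13, plus 3-hour gap → hour 16). The controlling bound is hour 29, so group study finishes at 29 + 6 = hour 35.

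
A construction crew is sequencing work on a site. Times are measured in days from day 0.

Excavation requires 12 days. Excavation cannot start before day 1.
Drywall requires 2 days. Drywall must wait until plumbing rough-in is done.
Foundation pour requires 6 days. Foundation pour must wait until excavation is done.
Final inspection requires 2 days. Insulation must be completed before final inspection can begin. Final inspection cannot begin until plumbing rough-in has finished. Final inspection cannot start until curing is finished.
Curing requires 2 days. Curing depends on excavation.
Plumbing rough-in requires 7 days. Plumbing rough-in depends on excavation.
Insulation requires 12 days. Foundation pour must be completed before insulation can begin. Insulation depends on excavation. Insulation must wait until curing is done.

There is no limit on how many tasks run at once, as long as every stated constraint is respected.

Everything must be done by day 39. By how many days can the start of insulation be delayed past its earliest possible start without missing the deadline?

Excavation cannot begin until its own release at day 1. It runs from day 1 to 1 + 12 = day 13.
After excavation (finishes day 13), curing can start at day 13 and finishes at day 15.
Foundation pour cannot begin until excavation (finishes day 13). It runs from day 13 to 13 + 6 = day 19.
Insulation cannot start until foundation pour (finishes day 19); excavation (finishes day 13); curing (finishes day 15). The controlling bound is day 19, so insulation finishes at 19 + 12 = day 31.

Working backward from the deadline:
To finish by day 39, final inspection (duration 2) must start no later than day 37.
Insulation feeds into final inspection (must start by day 37); so insulation must finish by day 37 and therefore start by day 25.
So insulation can start as early as day 19 and as late as day 25, giving 25 − 19 = 6 days of slack.

6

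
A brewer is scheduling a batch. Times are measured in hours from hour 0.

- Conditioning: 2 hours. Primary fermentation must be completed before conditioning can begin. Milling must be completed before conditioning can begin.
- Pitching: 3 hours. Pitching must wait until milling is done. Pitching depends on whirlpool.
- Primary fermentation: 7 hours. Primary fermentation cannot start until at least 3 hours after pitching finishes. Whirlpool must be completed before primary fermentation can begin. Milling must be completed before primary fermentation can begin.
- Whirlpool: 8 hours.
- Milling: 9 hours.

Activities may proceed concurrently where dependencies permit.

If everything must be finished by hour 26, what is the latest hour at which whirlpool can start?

3

Conditioning must finish by hour 26; it takes 2 hours, so it must start by 26 − 2 = hour 24.
Primary fermentation feeds into conditioning (must start by hour 24); so primary fermentation must finish by hour 24 and therefore start by hour 17.
Pitching has to be done before primary fermentation (must start by hour 17, minus 3-hour gap → hour 14). That means finishing by hour 14, i.e. starting by 14 − 3 = hour 11.
For whirlpool: pitching (must start by hour 11); primary fermentation (must start by hour 17). The most restrictive is hour 11; with an 8-hour duration, whirlpool must start by hour 3.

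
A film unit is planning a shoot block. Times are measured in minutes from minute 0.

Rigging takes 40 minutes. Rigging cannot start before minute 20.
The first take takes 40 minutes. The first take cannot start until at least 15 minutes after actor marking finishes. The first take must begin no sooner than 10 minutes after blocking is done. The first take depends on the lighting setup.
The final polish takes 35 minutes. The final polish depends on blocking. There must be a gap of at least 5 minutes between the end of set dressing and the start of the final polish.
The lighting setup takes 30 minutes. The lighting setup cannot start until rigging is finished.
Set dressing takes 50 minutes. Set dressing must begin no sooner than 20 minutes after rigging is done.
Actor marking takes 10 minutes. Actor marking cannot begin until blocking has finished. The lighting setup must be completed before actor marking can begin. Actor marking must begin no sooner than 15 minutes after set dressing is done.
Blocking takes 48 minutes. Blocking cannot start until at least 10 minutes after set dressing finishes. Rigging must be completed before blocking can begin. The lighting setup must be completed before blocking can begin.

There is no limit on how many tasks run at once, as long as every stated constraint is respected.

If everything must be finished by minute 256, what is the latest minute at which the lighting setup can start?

113

To finish by minute 256, the first take (duration 40) must start no later than minute 216.
Actor marking has to be done before the first take (must start by minute 216, minus 15-minute gap → minute 201). That means finishing by minute 201, i.e. starting by 201 − 10 = minute 191.
To finish by minute 256, the final polish (duration 35) must start no later than minute 221.
Blocking has several dependents: actor marking (must start by minute 191); the final polish (must start by minute 221); the first take (must start by minute 216, minus 10-minute gap → minute 206). The earliest of those limits is minute 191, so blocking must start by 191 − 48 = minute 143.
The lighting setup must finish in time for blocking (must start by minute 143); actor marking (must start by minute 191); the first take (must start by minute 216). The tightest is minute 143, so the lighting setup must start by 143 − 30 = minute 113.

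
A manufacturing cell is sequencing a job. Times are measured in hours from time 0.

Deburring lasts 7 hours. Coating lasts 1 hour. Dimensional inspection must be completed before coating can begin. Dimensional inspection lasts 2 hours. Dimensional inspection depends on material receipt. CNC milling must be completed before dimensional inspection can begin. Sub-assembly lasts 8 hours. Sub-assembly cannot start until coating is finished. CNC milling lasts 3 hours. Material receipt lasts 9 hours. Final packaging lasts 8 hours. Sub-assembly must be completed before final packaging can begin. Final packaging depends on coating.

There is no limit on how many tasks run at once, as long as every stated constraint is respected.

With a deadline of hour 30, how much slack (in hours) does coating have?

2

Nothing blocks CNC milling, so it runs from hour 0 to hour 3.
Material receipt has no prerequisites, so it starts at hour 0 and finishes at hour 9.
Dimensional inspection has to wait for material receipt (finishes hour 9); CNC milling (finishes hour 3). The latest of these is hour 9, so dimensional inspection runs hour 9 to 9 + 2 = hour 11.
After dimensional inspection (finishes hour 11), coating can start at hour 11 and finishes at hour 12.

Working backward from the deadline:
Final packaging has no dependents, so it just needs to finish by hour 30. Starting by 30 − 8 = hour 22 achieves that.
Sub-assembly has to be done before final packaging (must start by hour 22). That means finishing by hour 22, i.e. starting by 22 − 8 = hour 14.
Coating feeds sub-assembly (must start by hour 14); final packaging (must start by hour 22). Taking the minimum, coating must finish by hour 14 and start by 14 − 1 = hour 13.
So coating can start as early as hour 11 and as late as hour 13, giving 13 − 11 = 2 hours of slack.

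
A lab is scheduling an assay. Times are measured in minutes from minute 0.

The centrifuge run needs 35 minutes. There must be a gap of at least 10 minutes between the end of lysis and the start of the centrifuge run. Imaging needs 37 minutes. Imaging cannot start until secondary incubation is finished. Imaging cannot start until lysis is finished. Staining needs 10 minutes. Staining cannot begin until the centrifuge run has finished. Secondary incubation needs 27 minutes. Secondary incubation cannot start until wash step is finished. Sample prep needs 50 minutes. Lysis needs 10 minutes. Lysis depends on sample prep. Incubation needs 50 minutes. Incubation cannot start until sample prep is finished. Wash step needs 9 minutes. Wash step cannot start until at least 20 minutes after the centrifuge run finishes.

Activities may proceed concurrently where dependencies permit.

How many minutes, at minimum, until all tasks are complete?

Sample prep has no prerequisites, so it starts at minute 0 and finishes at minute 50.
Incubation cannot begin until sample prep (finishes minute 50). It runs from minute 50 to 50 + 50 = minute 100.
Lysis waits on sample prep (finishes minute 50), so it starts at minute 50 and finishes at 50 + 10 = minute 60.
The centrifuge run cannot begin until lysis (finishes minute 60, plus 10-minute gap → minute 70). It runs from minute 70 to 70 + 35 = minute 105.
Staining cannot begin until the centrifuge run (finishes minute 105). It runs from minute 105 to 105 + 10 = minute 115.
After the centrifuge run (finishes minute 105, plus 20-minute gap → minute 125), wash step can start at minute 125 and finishes at minute 134.
Secondary incubation cannot begin until wash step (finishes minute 134). It runs from minute 134 to 134 + 27 = minute 161.
Imaging has to wait for secondary incubation (finishes minute 161); lysis (finishes minute 60). The latest of these is minute 161, so imaging runs minute 161 to 161 + 37 = minute 198.
All tasks are finished once the last one completes. Finish times: Sample prep at 50, Lysis at 60, Incubation at 100, The centrifuge run at 105, Wash step at 134, Staining at 115, Secondary incubation at 161, Imaging at 198. The latest is minute 198.

198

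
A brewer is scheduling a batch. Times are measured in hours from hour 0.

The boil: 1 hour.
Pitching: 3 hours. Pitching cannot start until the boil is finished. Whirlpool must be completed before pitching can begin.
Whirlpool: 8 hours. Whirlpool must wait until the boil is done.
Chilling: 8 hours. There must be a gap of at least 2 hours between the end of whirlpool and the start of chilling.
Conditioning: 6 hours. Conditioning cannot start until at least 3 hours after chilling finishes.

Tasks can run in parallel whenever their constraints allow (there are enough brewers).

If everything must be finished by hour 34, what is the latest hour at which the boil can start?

Conditioning must finish by hour 34; it takes 6 hours, so it must start by 34 − 6 = hour 28.
Since conditioning (must start by hour 28, minus 3-hour gap → hour 25) depends on it, chilling must finish by hour 25. Backing off its 8-hour duration gives a latest start of hour 17.
Pitching has no dependents, so it just needs to finish by hour 34. Starting by 34 − 3 = hour 31 achieves that.
Whirlpool has several dependents: chilling (must start by hour 17, minus 2-hour gap → hour 15); pitching (must start by hour 31). The earliest of those limits is hour 15, so whirlpool must start by 15 − 8 = hour 7.
The boil must finish in time for whirlpool (must start by hour 7); pitching (must start by hour 31). The tightest is hour 7, so the boil must start by 7 − 1 = hour 6.

6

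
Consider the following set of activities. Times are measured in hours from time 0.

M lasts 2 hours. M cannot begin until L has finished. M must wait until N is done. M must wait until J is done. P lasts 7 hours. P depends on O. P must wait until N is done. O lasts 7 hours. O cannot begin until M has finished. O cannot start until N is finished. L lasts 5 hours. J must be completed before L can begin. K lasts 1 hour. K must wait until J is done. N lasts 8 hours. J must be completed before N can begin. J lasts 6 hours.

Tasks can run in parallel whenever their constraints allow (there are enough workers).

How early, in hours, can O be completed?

23

Nothing blocks J, so it runs from hour 0 to hour 6.
N cannot begin until J (finishes hour 6). It runs from hour 6 to 6 + 8 = hour 14.
After J (finishes hour 6), L can start at hour 6 and finishes at hour 11.
M has to wait for L (finishes hour 11); N (finishes hour 14); J (finishes hour 6). The latest of these is hour 14, so M runs hour 14 to 14 + 2 = hour 16.
O needs all of M (finishes hour 16); N (finishes hour 14). That puts its earliest start at hour 16; it finishes at 16 + 7 = hour 23.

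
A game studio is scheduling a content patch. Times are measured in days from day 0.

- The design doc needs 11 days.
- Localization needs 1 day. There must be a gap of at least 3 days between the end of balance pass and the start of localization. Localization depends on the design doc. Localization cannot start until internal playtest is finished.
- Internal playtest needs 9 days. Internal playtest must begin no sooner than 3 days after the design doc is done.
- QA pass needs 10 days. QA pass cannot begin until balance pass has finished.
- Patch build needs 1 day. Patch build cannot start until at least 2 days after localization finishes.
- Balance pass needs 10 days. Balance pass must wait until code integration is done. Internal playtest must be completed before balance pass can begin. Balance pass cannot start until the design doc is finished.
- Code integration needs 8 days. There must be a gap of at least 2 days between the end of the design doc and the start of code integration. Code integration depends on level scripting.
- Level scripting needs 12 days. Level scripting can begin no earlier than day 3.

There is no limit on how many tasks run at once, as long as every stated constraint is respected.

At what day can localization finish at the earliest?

37

After its own release at day 3, level scripting can start at day 3 and finishes at day 15.
The design doc can start immediately at day 0; it finishes at day 11.
After the design doc (finishes day 11, plus 3-day gap → day 14), internal playtest can start at day 14 and finishes at day 23.
Code integration has to wait for the design doc (finishes day 11, plus 2-day gap → day 13); level scripting (finishes day 15). The latest of these is day 15, so code integration runs day 15 to 15 + 8 = day 23.
For balance pass: code integration (finishes day 23); internal playtest (finishes day 23); the design doc (finishes day 11). Taking the maximum gives a start of day 23, and it finishes at 23 + 10 = day 33.
Localization needs all of balance pass (finishes day 33, plus 3-day gap → day 36); the design doc (finishes day 11); internal playtest (finishes day 23). That puts its earliest start at day 36; it finishes at 36 + 1 = day 37.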